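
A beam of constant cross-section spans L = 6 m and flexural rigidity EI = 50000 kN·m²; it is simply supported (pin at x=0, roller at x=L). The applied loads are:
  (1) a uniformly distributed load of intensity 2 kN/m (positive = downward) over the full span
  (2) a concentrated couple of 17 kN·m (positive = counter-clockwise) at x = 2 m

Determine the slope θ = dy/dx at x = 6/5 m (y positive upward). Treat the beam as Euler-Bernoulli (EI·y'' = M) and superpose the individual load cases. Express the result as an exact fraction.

θ(6/5) = -307/2343750 rad

Load 1 — uniform load w=2 kN/m over full span:
  θ_1 = -w(L³-6Lx²+4x³)/(24EI) = -2·(6³-6·6·(6/5)²+4·(6/5)³)/(24·50000) = -891/3125000 rad
Load 2 — applied couple M₀=17 kN·m at a=2 m (b=L-a=4):
  θ_2 = (M₀x²/(2L)+C₁)/EI  [x≤a] with C₁=M₀(3b²-L²)/(6L)=17/3 = (17·(6/5)²/(2·6)+(17/3))/50000 = 289/1875000 rad
Superposition: θ = Σ θ_i = -307/2343750 rad ≈ -0.000131 rad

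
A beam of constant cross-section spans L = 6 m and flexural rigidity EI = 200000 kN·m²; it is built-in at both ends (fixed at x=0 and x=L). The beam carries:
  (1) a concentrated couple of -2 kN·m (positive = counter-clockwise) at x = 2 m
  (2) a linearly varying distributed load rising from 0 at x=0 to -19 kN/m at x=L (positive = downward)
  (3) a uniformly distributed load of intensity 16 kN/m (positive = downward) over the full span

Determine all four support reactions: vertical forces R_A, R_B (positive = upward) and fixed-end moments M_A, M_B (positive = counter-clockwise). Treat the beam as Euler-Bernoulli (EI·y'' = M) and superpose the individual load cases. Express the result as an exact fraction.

R_A = 2741/90 kN, M_A = 126/5 kN·m, R_B = 769/90 kN, M_B = -217/15 kN·m

Load 1 — applied couple M₀=-2 kN·m at a=2 m (b=L-a=4):
  R_A = 6M₀ab/L³ = 6·(-2)·2·4/6³ = -4/9 kN
  M_A = M₀b(2a-b)/L² = (-2)·4·(2·2-4)/6² = 0 kN·m
  R_B = -6M₀ab/L³ = -6·(-2)·2·4/6³ = 4/9 kN
  M_B = M₀a(2b-a)/L² = (-2)·2·(2·4-2)/6² = -2/3 kN·m
Load 2 — triangular load w₀=-19 kN/m (0→w₀ over full span):
  R_A = 3w₀L/20 = 3·(-19)·6/20 = -171/10 kN
  M_A = w₀L²/30 = (-19)·6²/30 = -114/5 kN·m
  R_B = 7w₀L/20 = 7·(-19)·6/20 = -399/10 kN
  M_B = -w₀L²/20 = -(-19)·6²/20 = 171/5 kN·m
Load 3 — uniform load w=16 kN/m over full span:
  R_A = wL/2 = 16·6/2 = 48 kN
  M_A = wL²/12 = 16·6²/12 = 48 kN·m
  R_B = wL/2 = 16·6/2 = 48 kN
  M_B = -wL²/12 = -16·6²/12 = -48 kN·m
Superposition: R_A = 2741/90 kN, M_A = 126/5 kN·m, R_B = 769/90 kN, M_B = -217/15 kN·m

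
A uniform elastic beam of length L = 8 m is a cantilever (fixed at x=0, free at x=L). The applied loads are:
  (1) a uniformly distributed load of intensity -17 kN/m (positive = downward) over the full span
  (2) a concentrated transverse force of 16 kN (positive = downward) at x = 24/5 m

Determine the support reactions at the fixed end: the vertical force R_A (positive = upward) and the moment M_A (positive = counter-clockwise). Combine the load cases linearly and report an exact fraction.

Load 1 — uniform load w=-17 kN/m over full span:
  R_A = wL = (-17)·8 = -136 kN
  M_A = wL²/2 = (-17)·8²/2 = -544 kN·m
Load 2 — point force P=16 kN at a=24/5 m (b=L-a=16/5):
  R_A = P = 16 kN
  M_A = Pa = 16·(24/5) = 384/5 kN·m
Superposition: R_A = -120 kN, M_A = -2336/5 kN·m

R_A = -120 kN, M_A = -2336/5 kN·m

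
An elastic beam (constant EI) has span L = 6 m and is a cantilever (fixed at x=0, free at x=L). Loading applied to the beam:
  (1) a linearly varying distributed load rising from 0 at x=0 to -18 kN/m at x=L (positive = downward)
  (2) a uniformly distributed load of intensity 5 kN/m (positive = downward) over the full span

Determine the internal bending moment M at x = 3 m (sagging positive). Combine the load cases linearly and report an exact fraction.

Load 1 — triangular load w₀=-18 kN/m (0→w₀ over full span):
  M_1 = w₀Lx/2 - w₀L²/3 - w₀x³/(6L) = (-18)·6·3/2 - (-18)·6²/3 - (-18)·3³/(6·6) = 135/2 kN·m
Load 2 — uniform load w=5 kN/m over full span:
  M_2 = -w(L-x)²/2 = -5·(6-3)²/2 = -45/2 kN·m
Superposition: M = Σ M_i = 45 kN·m ≈ 45.000000 kN·m

M(3) = 45 kN·m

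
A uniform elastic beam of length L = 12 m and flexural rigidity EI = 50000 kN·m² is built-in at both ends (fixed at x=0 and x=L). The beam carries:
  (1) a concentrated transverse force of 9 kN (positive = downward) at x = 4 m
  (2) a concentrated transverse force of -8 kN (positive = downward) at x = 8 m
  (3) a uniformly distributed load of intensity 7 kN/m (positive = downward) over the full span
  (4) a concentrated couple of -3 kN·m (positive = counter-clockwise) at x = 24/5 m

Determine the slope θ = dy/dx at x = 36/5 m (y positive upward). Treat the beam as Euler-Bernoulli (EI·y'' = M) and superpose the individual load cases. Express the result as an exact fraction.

θ(36/5) = 2258/1953125 rad

Load 1 — point force P=9 kN at a=4 m (b=L-a=8):
  θ_1 = Pa²(L-x)(2bL-(3b+a)(L-x))/(2L³EI)  [x>a] = 9·4²·(12-(36/5))·(2·8·12-(3·8+4)·(12-(36/5)))/(2·12³·50000) = 18/78125 rad
Load 2 — point force P=-8 kN at a=8 m (b=L-a=4):
  θ_2 = -Pb²x(2aL-(3a+b)x)/(2L³EI)  [x≤a] = -(-8)·4²·(36/5)·(2·8·12-(3·8+4)·(36/5))/(2·12³·50000) = -4/78125 rad
Load 3 — uniform load w=7 kN/m over full span:
  θ_3 = -wx(L-x)(L-2x)/(12EI) = -7·(36/5)·(12-(36/5))·(12-2·(36/5))/(12·50000) = 378/390625 rad
Load 4 — applied couple M₀=-3 kN·m at a=24/5 m (b=L-a=36/5):
  θ_4 = (R_Ax²/2 - M_Ax - M₀(x-a))/EI  [x>a] with R_A=-9/25, M_A=-9/25 = ((-9/25)·(36/5)²/2 - (-9/25)·(36/5) - (-3)·((36/5)-(24/5)))/50000 = 18/1953125 rad
Superposition: θ = Σ θ_i = 2258/1953125 rad ≈ 0.001156 rad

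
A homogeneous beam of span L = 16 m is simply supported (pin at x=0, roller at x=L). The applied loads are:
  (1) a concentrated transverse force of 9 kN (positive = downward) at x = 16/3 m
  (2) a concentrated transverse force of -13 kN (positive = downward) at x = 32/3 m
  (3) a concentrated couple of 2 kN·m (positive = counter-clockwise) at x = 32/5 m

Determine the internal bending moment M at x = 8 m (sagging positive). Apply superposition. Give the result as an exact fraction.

M(8) = -35/3 kN·m

Load 1 — point force P=9 kN at a=16/3 m (b=L-a=32/3):
  M_1 = Pa(L-x)/L  [x>a] = 9·(16/3)·(16-8)/16 = 24 kN·m
Load 2 — point force P=-13 kN at a=32/3 m (b=L-a=16/3):
  M_2 = Pbx/L  [x≤a] = (-13)·(16/3)·8/16 = -104/3 kN·m
Load 3 — applied couple M₀=2 kN·m at a=32/5 m (b=L-a=48/5):
  M_3 = M₀x/L - M₀  [x>a] = 2·8/16 - 2 = -1 kN·m
Superposition: M = Σ M_i = -35/3 kN·m ≈ -11.666667 kN·m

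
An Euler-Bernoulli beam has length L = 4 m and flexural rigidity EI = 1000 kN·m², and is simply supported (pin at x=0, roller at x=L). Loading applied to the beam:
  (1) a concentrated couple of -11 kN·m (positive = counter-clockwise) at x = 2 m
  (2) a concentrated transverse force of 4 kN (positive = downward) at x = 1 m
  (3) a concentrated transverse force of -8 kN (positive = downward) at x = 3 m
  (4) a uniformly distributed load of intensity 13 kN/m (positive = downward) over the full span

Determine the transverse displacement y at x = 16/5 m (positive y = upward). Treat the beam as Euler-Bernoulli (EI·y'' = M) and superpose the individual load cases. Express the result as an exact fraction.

y(16/5) = -1859/78125 m

Load 1 — applied couple M₀=-11 kN·m at a=2 m (b=L-a=2):
  y_1 = (M₀x³/(6L)-M₀(x-a)²/2+C₁x)/EI  [x>a] with C₁=M₀(3b²-L²)/(6L)=11/6 = ((-11)·(16/5)³/(6·4)-(-11)·((16/5)-2)²/2+(11/6)·(16/5))/1000 = -77/62500 m
Load 2 — point force P=4 kN at a=1 m (b=L-a=3):
  y_2 = -Pa(L-x)(2Lx-a²-x²)/(6LEI)  [x>a] = -4·1·(4-(16/5))·(2·4·(16/5)-1²-(16/5)²)/(6·4·1000) = -359/187500 m
Load 3 — point force P=-8 kN at a=3 m (b=L-a=1):
  y_3 = -Pa(L-x)(2Lx-a²-x²)/(6LEI)  [x>a] = -(-8)·3·(4-(16/5))·(2·4·(16/5)-3²-(16/5)²)/(6·4·1000) = 159/31250 m
Load 4 — uniform load w=13 kN/m over full span:
  y_4 = -wx(L³-2Lx²+x³)/(24EI) = -13·(16/5)·(4³-2·4·(16/5)²+(16/5)³)/(24·1000) = -6032/234375 m
Superposition: y = Σ y_i = -1859/78125 m ≈ -0.023795 m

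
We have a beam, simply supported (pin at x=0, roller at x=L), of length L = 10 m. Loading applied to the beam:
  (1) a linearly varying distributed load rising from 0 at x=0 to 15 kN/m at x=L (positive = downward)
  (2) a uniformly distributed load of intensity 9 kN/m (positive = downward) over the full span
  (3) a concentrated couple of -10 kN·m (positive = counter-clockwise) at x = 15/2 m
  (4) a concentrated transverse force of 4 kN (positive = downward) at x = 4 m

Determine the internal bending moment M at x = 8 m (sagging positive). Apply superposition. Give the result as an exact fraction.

Load 1 — triangular load w₀=15 kN/m (0→w₀ over full span):
  M_1 = w₀Lx/6 - w₀x³/(6L) = 15·10·8/6 - 15·8³/(6·10) = 72 kN·m
Load 2 — uniform load w=9 kN/m over full span:
  M_2 = wx(L-x)/2 = 9·8·(10-8)/2 = 72 kN·m
Load 3 — applied couple M₀=-10 kN·m at a=15/2 m (b=L-a=5/2):
  M_3 = M₀x/L - M₀  [x>a] = (-10)·8/10 - (-10) = 2 kN·m
Load 4 — point force P=4 kN at a=4 m (b=L-a=6):
  M_4 = Pa(L-x)/L  [x>a] = 4·4·(10-8)/10 = 16/5 kN·m
Superposition: M = Σ M_i = 746/5 kN·m ≈ 149.200000 kN·m

M(8) = 746/5 kN·m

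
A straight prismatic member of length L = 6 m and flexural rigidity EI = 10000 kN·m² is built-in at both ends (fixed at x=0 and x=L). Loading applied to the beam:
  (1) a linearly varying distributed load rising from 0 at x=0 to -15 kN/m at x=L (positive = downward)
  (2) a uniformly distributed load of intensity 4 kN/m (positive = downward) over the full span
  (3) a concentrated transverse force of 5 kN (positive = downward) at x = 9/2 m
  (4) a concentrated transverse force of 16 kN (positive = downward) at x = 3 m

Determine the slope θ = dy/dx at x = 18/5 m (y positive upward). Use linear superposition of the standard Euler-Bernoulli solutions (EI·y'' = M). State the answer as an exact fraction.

Load 1 — triangular load w₀=-15 kN/m (0→w₀ over full span):
  θ_1 = -w₀(2x(L-x)(L-2x)(x+2L)+x²(L-x)²)/(120LEI) = -(-15)·(2·(18/5)·(6-(18/5))·(6-2·(18/5))·((18/5)+2·6)+(18/5)²·(6-(18/5))²)/(120·6·10000) = -81/156250 rad
Load 2 — uniform load w=4 kN/m over full span:
  θ_2 = -wx(L-x)(L-2x)/(12EI) = -4·(18/5)·(6-(18/5))·(6-2·(18/5))/(12·10000) = 27/78125 rad
Load 3 — point force P=5 kN at a=9/2 m (b=L-a=3/2):
  θ_3 = -Pb²x(2aL-(3a+b)x)/(2L³EI)  [x≤a] = -5·(3/2)²·(18/5)·(2·(9/2)·6-(3·(9/2)+(3/2))·(18/5))/(2·6³·10000) = 0 rad
Load 4 — point force P=16 kN at a=3 m (b=L-a=3):
  θ_4 = Pa²(L-x)(2bL-(3b+a)(L-x))/(2L³EI)  [x>a] = 16·3²·(6-(18/5))·(2·3·6-(3·3+3)·(6-(18/5)))/(2·6³·10000) = 9/15625 rad
Superposition: θ = Σ θ_i = 63/156250 rad ≈ 0.000403 rad

θ(18/5) = 63/156250 rad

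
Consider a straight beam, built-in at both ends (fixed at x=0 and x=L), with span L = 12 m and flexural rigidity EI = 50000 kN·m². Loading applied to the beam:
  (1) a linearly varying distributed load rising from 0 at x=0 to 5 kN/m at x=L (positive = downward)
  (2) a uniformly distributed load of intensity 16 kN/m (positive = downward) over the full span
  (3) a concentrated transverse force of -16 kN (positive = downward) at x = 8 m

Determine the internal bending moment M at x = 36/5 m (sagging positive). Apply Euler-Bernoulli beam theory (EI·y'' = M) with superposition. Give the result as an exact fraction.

Load 1 — triangular load w₀=5 kN/m (0→w₀ over full span):
  M_1 = 3w₀Lx/20 - w₀L²/30 - w₀x³/(6L) = 3·5·12·(36/5)/20 - 5·12²/30 - 5·(36/5)³/(6·12) = 372/25 kN·m
Load 2 — uniform load w=16 kN/m over full span:
  M_2 = wLx/2 - wL²/12 - wx²/2 = 16·12·(36/5)/2 - 16·12²/12 - 16·(36/5)²/2 = 2112/25 kN·m
Load 3 — point force P=-16 kN at a=8 m (b=L-a=4):
  M_3 = Pb²(3a+b)x/L³ - Pab²/L²  [x≤a] = (-16)·4²·(3·8+4)·(36/5)/12³ - (-16)·8·4²/12² = -704/45 kN·m
Superposition: M = Σ M_i = 18836/225 kN·m ≈ 83.715556 kN·m

M(36/5) = 18836/225 kN·m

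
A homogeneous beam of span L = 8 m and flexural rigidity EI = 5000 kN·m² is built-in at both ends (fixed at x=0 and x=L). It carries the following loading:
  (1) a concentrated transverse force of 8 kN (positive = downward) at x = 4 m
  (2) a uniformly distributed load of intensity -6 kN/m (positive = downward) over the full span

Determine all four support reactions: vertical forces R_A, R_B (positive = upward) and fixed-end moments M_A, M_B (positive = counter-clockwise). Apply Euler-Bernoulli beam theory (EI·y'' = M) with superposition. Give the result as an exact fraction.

R_A = -20 kN, M_A = -24 kN·m, R_B = -20 kN, M_B = 24 kN·m

Load 1 — point force P=8 kN at a=4 m (b=L-a=4):
  R_A = Pb²(3a+b)/L³ = 8·4²·(3·4+4)/8³ = 4 kN
  M_A = Pab²/L² = 8·4·4²/8² = 8 kN·m
  R_B = Pa²(a+3b)/L³ = 8·4²·(4+3·4)/8³ = 4 kN
  M_B = -Pa²b/L² = -8·4²·4/8² = -8 kN·m
Load 2 — uniform load w=-6 kN/m over full span:
  R_A = wL/2 = (-6)·8/2 = -24 kN
  M_A = wL²/12 = (-6)·8²/12 = -32 kN·m
  R_B = wL/2 = (-6)·8/2 = -24 kN
  M_B = -wL²/12 = -(-6)·8²/12 = 32 kN·m
Superposition: R_A = -20 kN, M_A = -24 kN·m, R_B = -20 kN, M_B = 24 kN·m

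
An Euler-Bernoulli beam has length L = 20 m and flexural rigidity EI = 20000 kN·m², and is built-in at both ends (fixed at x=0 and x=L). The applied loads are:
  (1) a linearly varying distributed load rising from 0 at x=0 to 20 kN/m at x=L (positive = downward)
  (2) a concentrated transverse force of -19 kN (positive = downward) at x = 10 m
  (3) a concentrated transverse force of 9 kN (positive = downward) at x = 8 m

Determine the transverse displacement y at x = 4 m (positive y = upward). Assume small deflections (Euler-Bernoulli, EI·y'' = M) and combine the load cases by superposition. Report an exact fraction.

y(4) = -42761/625000 m

Load 1 — triangular load w₀=20 kN/m (0→w₀ over full span):
  y_1 = -w₀x²(L-x)²(x+2L)/(120LEI) = -20·4²·(20-4)²·(4+2·20)/(120·20·20000) = -704/9375 m
Load 2 — point force P=-19 kN at a=10 m (b=L-a=10):
  y_2 = -Pb²x²(3aL-(3a+b)x)/(6L³EI)  [x≤a] = -(-19)·10²·4²·(3·10·20-(3·10+10)·4)/(6·20³·20000) = 209/15000 m
Load 3 — point force P=9 kN at a=8 m (b=L-a=12):
  y_3 = -Pb²x²(3aL-(3a+b)x)/(6L³EI)  [x≤a] = -9·12²·4²·(3·8·20-(3·8+12)·4)/(6·20³·20000) = -567/78125 m
Superposition: y = Σ y_i = -42761/625000 m ≈ -0.068418 m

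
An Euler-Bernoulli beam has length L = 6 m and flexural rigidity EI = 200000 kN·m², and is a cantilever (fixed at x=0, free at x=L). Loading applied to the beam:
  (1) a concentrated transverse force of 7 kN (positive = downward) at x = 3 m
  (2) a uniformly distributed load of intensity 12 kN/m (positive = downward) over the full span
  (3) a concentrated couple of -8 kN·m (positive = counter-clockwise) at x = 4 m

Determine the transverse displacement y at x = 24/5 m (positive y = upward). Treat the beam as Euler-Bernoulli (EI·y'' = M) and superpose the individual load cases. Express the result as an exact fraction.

y(24/5) = -2044921/250000000 m

Load 1 — point force P=7 kN at a=3 m (b=L-a=3):
  y_1 = -Pa²(3x-a)/(6EI)  [x>a] = -7·3²·(3·(24/5)-3)/(6·200000) = -1197/2000000 m
Load 2 — uniform load w=12 kN/m over full span:
  y_2 = -wx²(x²-4Lx+6L²)/(24EI) = -12·(24/5)²·((24/5)²-4·6·(24/5)+6·6²)/(24·200000) = -13932/1953125 m
Load 3 — applied couple M₀=-8 kN·m at a=4 m (b=L-a=2):
  y_3 = M₀a(2x-a)/(2EI)  [x>a] = (-8)·4·(2·(24/5)-4)/(2·200000) = -7/15625 m
Superposition: y = Σ y_i = -2044921/250000000 m ≈ -0.008180 m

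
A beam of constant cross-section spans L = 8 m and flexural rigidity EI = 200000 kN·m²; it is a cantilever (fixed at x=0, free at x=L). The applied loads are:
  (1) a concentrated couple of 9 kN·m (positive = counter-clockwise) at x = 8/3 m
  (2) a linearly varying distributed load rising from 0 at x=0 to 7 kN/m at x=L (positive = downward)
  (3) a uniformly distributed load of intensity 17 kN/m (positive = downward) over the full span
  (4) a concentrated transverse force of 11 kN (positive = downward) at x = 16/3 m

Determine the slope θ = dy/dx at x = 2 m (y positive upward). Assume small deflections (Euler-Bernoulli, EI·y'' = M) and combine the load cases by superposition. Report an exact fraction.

θ(2) = -4637/800000 rad

Load 1 — applied couple M₀=9 kN·m at a=8/3 m (b=L-a=16/3):
  θ_1 = M₀x/EI  [x≤a] = 9·2/200000 = 9/100000 rad
Load 2 — triangular load w₀=7 kN/m (0→w₀ over full span):
  θ_2 = (w₀Lx²/4-w₀L²x/3-w₀x⁴/(24L))/EI = (7·8·2²/4-7·8²·2/3-7·2⁴/(24·8))/200000 = -973/800000 rad
Load 3 — uniform load w=17 kN/m over full span:
  θ_3 = -wx(x²-3Lx+3L²)/(6EI) = -17·2·(2²-3·8·2+3·8²)/(6·200000) = -629/150000 rad
Load 4 — point force P=11 kN at a=16/3 m (b=L-a=8/3):
  θ_4 = -Px(2a-x)/(2EI)  [x≤a] = -11·2·(2·(16/3)-2)/(2·200000) = -143/300000 rad
Superposition: θ = Σ θ_i = -4637/800000 rad ≈ -0.005796 rad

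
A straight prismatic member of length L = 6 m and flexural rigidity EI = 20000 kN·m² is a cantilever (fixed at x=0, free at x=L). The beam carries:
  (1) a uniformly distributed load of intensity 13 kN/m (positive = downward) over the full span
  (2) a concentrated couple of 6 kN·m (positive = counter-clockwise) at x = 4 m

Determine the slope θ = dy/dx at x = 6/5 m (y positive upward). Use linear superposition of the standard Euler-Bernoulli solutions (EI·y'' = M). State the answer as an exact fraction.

Load 1 — uniform load w=13 kN/m over full span:
  θ_1 = -wx(x²-3Lx+3L²)/(6EI) = -13·(6/5)·((6/5)²-3·6·(6/5)+3·6²)/(6·20000) = -7137/625000 rad
Load 2 — applied couple M₀=6 kN·m at a=4 m (b=L-a=2):
  θ_2 = M₀x/EI  [x≤a] = 6·(6/5)/20000 = 9/25000 rad
Superposition: θ = Σ θ_i = -864/78125 rad ≈ -0.011059 rad

θ(6/5) = -864/78125 rad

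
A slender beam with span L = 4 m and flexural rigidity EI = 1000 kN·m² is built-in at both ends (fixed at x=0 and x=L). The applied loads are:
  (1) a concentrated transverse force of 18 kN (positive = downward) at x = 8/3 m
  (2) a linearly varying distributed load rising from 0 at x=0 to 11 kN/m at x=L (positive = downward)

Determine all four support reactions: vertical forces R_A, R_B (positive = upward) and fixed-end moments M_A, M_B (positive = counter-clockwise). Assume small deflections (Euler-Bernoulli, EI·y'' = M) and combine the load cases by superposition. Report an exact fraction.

Load 1 — point force P=18 kN at a=8/3 m (b=L-a=4/3):
  R_A = Pb²(3a+b)/L³ = 18·(4/3)²·(3·(8/3)+(4/3))/4³ = 14/3 kN
  M_A = Pab²/L² = 18·(8/3)·(4/3)²/4² = 16/3 kN·m
  R_B = Pa²(a+3b)/L³ = 18·(8/3)²·((8/3)+3·(4/3))/4³ = 40/3 kN
  M_B = -Pa²b/L² = -18·(8/3)²·(4/3)/4² = -32/3 kN·m
Load 2 — triangular load w₀=11 kN/m (0→w₀ over full span):
  R_A = 3w₀L/20 = 3·11·4/20 = 33/5 kN
  M_A = w₀L²/30 = 11·4²/30 = 88/15 kN·m
  R_B = 7w₀L/20 = 7·11·4/20 = 77/5 kN
  M_B = -w₀L²/20 = -11·4²/20 = -44/5 kN·m
Superposition: R_A = 169/15 kN, M_A = 56/5 kN·m, R_B = 431/15 kN, M_B = -292/15 kN·m

R_A = 169/15 kN, M_A = 56/5 kN·m, R_B = 431/15 kN, M_B = -292/15 kN·m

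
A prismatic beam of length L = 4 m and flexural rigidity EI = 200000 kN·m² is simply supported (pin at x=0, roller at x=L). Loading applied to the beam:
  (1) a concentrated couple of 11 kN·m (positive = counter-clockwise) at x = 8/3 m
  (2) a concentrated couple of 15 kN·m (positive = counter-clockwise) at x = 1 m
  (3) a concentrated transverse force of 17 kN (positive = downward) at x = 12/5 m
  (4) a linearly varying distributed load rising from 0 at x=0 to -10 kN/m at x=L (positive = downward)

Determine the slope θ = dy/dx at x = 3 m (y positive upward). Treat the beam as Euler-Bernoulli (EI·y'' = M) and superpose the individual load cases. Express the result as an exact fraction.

Load 1 — applied couple M₀=11 kN·m at a=8/3 m (b=L-a=4/3):
  θ_1 = (M₀x²/(2L)-M₀(x-a)+C₁)/EI  [x>a] with C₁=M₀(3b²-L²)/(6L)=-44/9 = (11·3²/(2·4)-11·(3-(8/3))+(-44/9))/200000 = 11/576000 rad
Load 2 — applied couple M₀=15 kN·m at a=1 m (b=L-a=3):
  θ_2 = (M₀x²/(2L)-M₀(x-a)+C₁)/EI  [x>a] with C₁=M₀(3b²-L²)/(6L)=55/8 = (15·3²/(2·4)-15·(3-1)+(55/8))/200000 = -1/32000 rad
Load 3 — point force P=17 kN at a=12/5 m (b=L-a=8/5):
  θ_3 = -Pa(2L²-6Lx+3x²+a²)/(6LEI)  [x>a] = -17·(12/5)·(2·4²-6·4·3+3·3²+(12/5)²)/(6·4·200000) = 3077/50000000 rad
Load 4 — triangular load w₀=-10 kN/m (0→w₀ over full span):
  θ_4 = -w₀(7L⁴-30L²x²+15x⁴)/(360LEI) = -(-10)·(7·4⁴-30·4²·3²+15·3⁴)/(360·4·200000) = -1313/28800000 rad
Superposition: θ = Σ θ_i = 13669/3600000000 rad ≈ 0.000004 rad

θ(3) = 13669/3600000000 rad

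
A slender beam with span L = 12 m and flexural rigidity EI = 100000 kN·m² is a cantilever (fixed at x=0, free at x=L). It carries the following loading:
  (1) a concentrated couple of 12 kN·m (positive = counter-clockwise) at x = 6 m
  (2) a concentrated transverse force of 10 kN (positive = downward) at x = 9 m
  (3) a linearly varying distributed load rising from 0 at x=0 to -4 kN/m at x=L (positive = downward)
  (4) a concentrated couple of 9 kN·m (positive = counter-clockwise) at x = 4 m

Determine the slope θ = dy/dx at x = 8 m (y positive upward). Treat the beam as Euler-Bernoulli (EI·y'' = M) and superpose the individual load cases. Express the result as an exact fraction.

θ(8) = 1199/225000 rad

Load 1 — applied couple M₀=12 kN·m at a=6 m (b=L-a=6):
  θ_1 = M₀a/EI  [x>a] = 12·6/100000 = 9/12500 rad
Load 2 — point force P=10 kN at a=9 m (b=L-a=3):
  θ_2 = -Px(2a-x)/(2EI)  [x≤a] = -10·8·(2·9-8)/(2·100000) = -1/250 rad
Load 3 — triangular load w₀=-4 kN/m (0→w₀ over full span):
  θ_3 = (w₀Lx²/4-w₀L²x/3-w₀x⁴/(24L))/EI = ((-4)·12·8²/4-(-4)·12²·8/3-(-4)·8⁴/(24·12))/100000 = 232/28125 rad
Load 4 — applied couple M₀=9 kN·m at a=4 m (b=L-a=8):
  θ_4 = M₀a/EI  [x>a] = 9·4/100000 = 9/25000 rad
Superposition: θ = Σ θ_i = 1199/225000 rad ≈ 0.005329 rad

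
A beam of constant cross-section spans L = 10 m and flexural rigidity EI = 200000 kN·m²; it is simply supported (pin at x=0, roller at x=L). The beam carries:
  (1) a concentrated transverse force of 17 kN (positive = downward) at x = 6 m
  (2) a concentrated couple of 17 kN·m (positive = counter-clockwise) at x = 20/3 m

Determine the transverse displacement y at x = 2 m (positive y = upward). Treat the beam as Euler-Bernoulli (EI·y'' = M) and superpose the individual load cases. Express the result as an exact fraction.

y(2) = -4879/4500000 m

Load 1 — point force P=17 kN at a=6 m (b=L-a=4):
  y_1 = -Pbx(L²-b²-x²)/(6LEI)  [x≤a] = -17·4·2·(10²-4²-2²)/(6·10·200000) = -17/18750 m
Load 2 — applied couple M₀=17 kN·m at a=20/3 m (b=L-a=10/3):
  y_2 = (M₀x³/(6L)+C₁x)/EI  [x≤a] with C₁=M₀(3b²-L²)/(6L)=-170/9 = (17·2³/(6·10)+(-170/9)·2)/200000 = -799/4500000 m
Superposition: y = Σ y_i = -4879/4500000 m ≈ -0.001084 m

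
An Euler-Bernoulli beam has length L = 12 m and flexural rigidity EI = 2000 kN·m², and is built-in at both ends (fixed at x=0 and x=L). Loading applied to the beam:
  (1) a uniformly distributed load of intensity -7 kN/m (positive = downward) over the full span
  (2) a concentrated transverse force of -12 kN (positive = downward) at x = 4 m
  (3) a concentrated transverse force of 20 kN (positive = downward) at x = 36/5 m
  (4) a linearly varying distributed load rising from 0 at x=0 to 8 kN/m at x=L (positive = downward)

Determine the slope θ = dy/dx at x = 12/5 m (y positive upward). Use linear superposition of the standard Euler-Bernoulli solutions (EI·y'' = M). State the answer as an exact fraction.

θ(12/5) = 1396/78125 rad

Load 1 — uniform load w=-7 kN/m over full span:
  θ_1 = -wx(L-x)(L-2x)/(12EI) = -(-7)·(12/5)·(12-(12/5))·(12-2·(12/5))/(12·2000) = 756/15625 rad
Load 2 — point force P=-12 kN at a=4 m (b=L-a=8):
  θ_2 = -Pb²x(2aL-(3a+b)x)/(2L³EI)  [x≤a] = -(-12)·8²·(12/5)·(2·4·12-(3·4+8)·(12/5))/(2·12³·2000) = 8/625 rad
Load 3 — point force P=20 kN at a=36/5 m (b=L-a=24/5):
  θ_3 = -Pb²x(2aL-(3a+b)x)/(2L³EI)  [x≤a] = -20·(24/5)²·(12/5)·(2·(36/5)·12-(3·(36/5)+(24/5))·(12/5))/(2·12³·2000) = -1368/78125 rad
Load 4 — triangular load w₀=8 kN/m (0→w₀ over full span):
  θ_4 = -w₀(2x(L-x)(L-2x)(x+2L)+x²(L-x)²)/(120LEI) = -8·(2·(12/5)·(12-(12/5))·(12-2·(12/5))·((12/5)+2·12)+(12/5)²·(12-(12/5))²)/(120·12·2000) = -2016/78125 rad
Superposition: θ = Σ θ_i = 1396/78125 rad ≈ 0.017869 rad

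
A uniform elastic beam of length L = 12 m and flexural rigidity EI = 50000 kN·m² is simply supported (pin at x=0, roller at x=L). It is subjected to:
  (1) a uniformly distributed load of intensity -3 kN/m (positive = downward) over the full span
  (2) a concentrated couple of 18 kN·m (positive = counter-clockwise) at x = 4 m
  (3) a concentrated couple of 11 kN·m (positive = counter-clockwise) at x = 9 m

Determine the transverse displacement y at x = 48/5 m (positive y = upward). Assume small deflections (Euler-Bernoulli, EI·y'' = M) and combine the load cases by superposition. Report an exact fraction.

Load 1 — uniform load w=-3 kN/m over full span:
  y_1 = -wx(L³-2Lx²+x³)/(24EI) = -(-3)·(48/5)·(12³-2·12·(48/5)²+(48/5)³)/(24·50000) = 18792/1953125 m
Load 2 — applied couple M₀=18 kN·m at a=4 m (b=L-a=8):
  y_2 = (M₀x³/(6L)-M₀(x-a)²/2+C₁x)/EI  [x>a] with C₁=M₀(3b²-L²)/(6L)=12 = (18·(48/5)³/(6·12)-18·((48/5)-4)²/2+12·(48/5))/50000 = 423/390625 m
Load 3 — applied couple M₀=11 kN·m at a=9 m (b=L-a=3):
  y_3 = (M₀x³/(6L)-M₀(x-a)²/2+C₁x)/EI  [x>a] with C₁=M₀(3b²-L²)/(6L)=-143/8 = (11·(48/5)³/(6·12)-11·((48/5)-9)²/2+(-143/8)·(48/5))/50000 = -9603/12500000 m
Superposition: y = Σ y_i = 621009/62500000 m ≈ 0.009936 m

y(48/5) = 621009/62500000 m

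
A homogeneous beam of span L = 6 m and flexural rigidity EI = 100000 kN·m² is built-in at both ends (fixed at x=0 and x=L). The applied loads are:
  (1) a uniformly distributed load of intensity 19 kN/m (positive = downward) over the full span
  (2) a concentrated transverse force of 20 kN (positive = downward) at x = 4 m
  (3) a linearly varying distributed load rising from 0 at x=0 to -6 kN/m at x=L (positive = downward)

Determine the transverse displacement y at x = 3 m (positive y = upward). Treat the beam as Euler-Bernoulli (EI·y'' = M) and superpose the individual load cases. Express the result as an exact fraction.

y(3) = -53/75000 m

Load 1 — uniform load w=19 kN/m over full span:
  y_1 = -wx²(L-x)²/(24EI) = -19·3²·(6-3)²/(24·100000) = -513/800000 m
Load 2 — point force P=20 kN at a=4 m (b=L-a=2):
  y_2 = -Pb²x²(3aL-(3a+b)x)/(6L³EI)  [x≤a] = -20·2²·3²·(3·4·6-(3·4+2)·3)/(6·6³·100000) = -1/6000 m
Load 3 — triangular load w₀=-6 kN/m (0→w₀ over full span):
  y_3 = -w₀x²(L-x)²(x+2L)/(120LEI) = -(-6)·3²·(6-3)²·(3+2·6)/(120·6·100000) = 81/800000 m
Superposition: y = Σ y_i = -53/75000 m ≈ -0.000707 m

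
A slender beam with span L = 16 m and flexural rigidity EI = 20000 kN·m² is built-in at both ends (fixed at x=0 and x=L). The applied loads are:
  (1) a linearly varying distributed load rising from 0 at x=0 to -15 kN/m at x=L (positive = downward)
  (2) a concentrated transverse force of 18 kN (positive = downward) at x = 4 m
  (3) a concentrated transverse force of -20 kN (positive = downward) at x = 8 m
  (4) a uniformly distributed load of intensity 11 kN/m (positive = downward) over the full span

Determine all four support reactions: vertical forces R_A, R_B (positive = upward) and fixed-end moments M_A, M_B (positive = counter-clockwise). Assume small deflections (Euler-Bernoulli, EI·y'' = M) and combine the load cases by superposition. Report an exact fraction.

R_A = 915/16 kN, M_A = 643/6 kN·m, R_B = -51/16 kN, M_B = -97/6 kN·m

Load 1 — triangular load w₀=-15 kN/m (0→w₀ over full span):
  R_A = 3w₀L/20 = 3·(-15)·16/20 = -36 kN
  M_A = w₀L²/30 = (-15)·16²/30 = -128 kN·m
  R_B = 7w₀L/20 = 7·(-15)·16/20 = -84 kN
  M_B = -w₀L²/20 = -(-15)·16²/20 = 192 kN·m
Load 2 — point force P=18 kN at a=4 m (b=L-a=12):
  R_A = Pb²(3a+b)/L³ = 18·12²·(3·4+12)/16³ = 243/16 kN
  M_A = Pab²/L² = 18·4·12²/16² = 81/2 kN·m
  R_B = Pa²(a+3b)/L³ = 18·4²·(4+3·12)/16³ = 45/16 kN
  M_B = -Pa²b/L² = -18·4²·12/16² = -27/2 kN·m
Load 3 — point force P=-20 kN at a=8 m (b=L-a=8):
  R_A = Pb²(3a+b)/L³ = (-20)·8²·(3·8+8)/16³ = -10 kN
  M_A = Pab²/L² = (-20)·8·8²/16² = -40 kN·m
  R_B = Pa²(a+3b)/L³ = (-20)·8²·(8+3·8)/16³ = -10 kN
  M_B = -Pa²b/L² = -(-20)·8²·8/16² = 40 kN·m
Load 4 — uniform load w=11 kN/m over full span:
  R_A = wL/2 = 11·16/2 = 88 kN
  M_A = wL²/12 = 11·16²/12 = 704/3 kN·m
  R_B = wL/2 = 11·16/2 = 88 kN
  M_B = -wL²/12 = -11·16²/12 = -704/3 kN·m
Superposition: R_A = 915/16 kN, M_A = 643/6 kN·m, R_B = -51/16 kN, M_B = -97/6 kN·m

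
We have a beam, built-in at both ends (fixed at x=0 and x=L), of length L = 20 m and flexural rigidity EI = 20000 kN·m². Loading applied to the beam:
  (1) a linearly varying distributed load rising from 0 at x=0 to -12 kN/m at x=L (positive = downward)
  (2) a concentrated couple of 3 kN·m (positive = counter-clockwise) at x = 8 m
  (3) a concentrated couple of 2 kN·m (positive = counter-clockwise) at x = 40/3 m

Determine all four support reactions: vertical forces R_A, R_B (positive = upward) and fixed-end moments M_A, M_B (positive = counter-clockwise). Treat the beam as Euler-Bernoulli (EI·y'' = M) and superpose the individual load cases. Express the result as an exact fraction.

Load 1 — triangular load w₀=-12 kN/m (0→w₀ over full span):
  R_A = 3w₀L/20 = 3·(-12)·20/20 = -36 kN
  M_A = w₀L²/30 = (-12)·20²/30 = -160 kN·m
  R_B = 7w₀L/20 = 7·(-12)·20/20 = -84 kN
  M_B = -w₀L²/20 = -(-12)·20²/20 = 240 kN·m
Load 2 — applied couple M₀=3 kN·m at a=8 m (b=L-a=12):
  R_A = 6M₀ab/L³ = 6·3·8·12/20³ = 27/125 kN
  M_A = M₀b(2a-b)/L² = 3·12·(2·8-12)/20² = 9/25 kN·m
  R_B = -6M₀ab/L³ = -6·3·8·12/20³ = -27/125 kN
  M_B = M₀a(2b-a)/L² = 3·8·(2·12-8)/20² = 24/25 kN·m
Load 3 — applied couple M₀=2 kN·m at a=40/3 m (b=L-a=20/3):
  R_A = 6M₀ab/L³ = 6·2·(40/3)·(20/3)/20³ = 2/15 kN
  M_A = M₀b(2a-b)/L² = 2·(20/3)·(2·(40/3)-(20/3))/20² = 2/3 kN·m
  R_B = -6M₀ab/L³ = -6·2·(40/3)·(20/3)/20³ = -2/15 kN
  M_B = M₀a(2b-a)/L² = 2·(40/3)·(2·(20/3)-(40/3))/20² = 0 kN·m
Superposition: R_A = -13369/375 kN, M_A = -11923/75 kN·m, R_B = -31631/375 kN, M_B = 6024/25 kN·m

R_A = -13369/375 kN, M_A = -11923/75 kN·m, R_B = -31631/375 kN, M_B = 6024/25 kN·m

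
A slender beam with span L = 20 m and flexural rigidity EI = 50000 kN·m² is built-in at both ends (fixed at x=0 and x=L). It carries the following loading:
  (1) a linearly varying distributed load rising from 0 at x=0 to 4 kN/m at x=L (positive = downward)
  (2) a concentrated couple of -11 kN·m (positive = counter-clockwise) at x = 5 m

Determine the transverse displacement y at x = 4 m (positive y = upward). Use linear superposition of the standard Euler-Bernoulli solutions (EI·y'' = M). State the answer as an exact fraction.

y(4) = -48521/7500000 m

Load 1 — triangular load w₀=4 kN/m (0→w₀ over full span):
  y_1 = -w₀x²(L-x)²(x+2L)/(120LEI) = -4·4²·(20-4)²·(4+2·20)/(120·20·50000) = -1408/234375 m
Load 2 — applied couple M₀=-11 kN·m at a=5 m (b=L-a=15):
  y_2 = (R_Ax³/6 - M_Ax²/2)/EI  [x≤a] with R_A=-99/160, M_A=33/16 = ((-99/160)·4³/6 - (33/16)·4²/2)/50000 = -231/500000 m
Superposition: y = Σ y_i = -48521/7500000 m ≈ -0.006469 m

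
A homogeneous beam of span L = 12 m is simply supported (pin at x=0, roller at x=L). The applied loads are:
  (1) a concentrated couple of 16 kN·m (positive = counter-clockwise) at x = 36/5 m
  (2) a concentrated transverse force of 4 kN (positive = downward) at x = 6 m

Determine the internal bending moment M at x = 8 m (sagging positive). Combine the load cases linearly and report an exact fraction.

Load 1 — applied couple M₀=16 kN·m at a=36/5 m (b=L-a=24/5):
  M_1 = M₀x/L - M₀  [x>a] = 16·8/12 - 16 = -16/3 kN·m
Load 2 — point force P=4 kN at a=6 m (b=L-a=6):
  M_2 = Pa(L-x)/L  [x>a] = 4·6·(12-8)/12 = 8 kN·m
Superposition: M = Σ M_i = 8/3 kN·m ≈ 2.666667 kN·m

M(8) = 8/3 kN·m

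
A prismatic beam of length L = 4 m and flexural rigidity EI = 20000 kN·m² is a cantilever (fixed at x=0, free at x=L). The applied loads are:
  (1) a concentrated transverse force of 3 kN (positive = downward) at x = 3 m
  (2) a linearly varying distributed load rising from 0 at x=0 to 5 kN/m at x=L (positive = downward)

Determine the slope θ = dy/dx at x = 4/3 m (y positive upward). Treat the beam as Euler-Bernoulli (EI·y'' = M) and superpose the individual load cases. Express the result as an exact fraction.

θ(4/3) = -2197/1215000 rad

Load 1 — point force P=3 kN at a=3 m (b=L-a=1):
  θ_1 = -Px(2a-x)/(2EI)  [x≤a] = -3·(4/3)·(2·3-(4/3))/(2·20000) = -7/15000 rad
Load 2 — triangular load w₀=5 kN/m (0→w₀ over full span):
  θ_2 = (w₀Lx²/4-w₀L²x/3-w₀x⁴/(24L))/EI = (5·4·(4/3)²/4-5·4²·(4/3)/3-5·(4/3)⁴/(24·4))/20000 = -163/121500 rad
Superposition: θ = Σ θ_i = -2197/1215000 rad ≈ -0.001808 rad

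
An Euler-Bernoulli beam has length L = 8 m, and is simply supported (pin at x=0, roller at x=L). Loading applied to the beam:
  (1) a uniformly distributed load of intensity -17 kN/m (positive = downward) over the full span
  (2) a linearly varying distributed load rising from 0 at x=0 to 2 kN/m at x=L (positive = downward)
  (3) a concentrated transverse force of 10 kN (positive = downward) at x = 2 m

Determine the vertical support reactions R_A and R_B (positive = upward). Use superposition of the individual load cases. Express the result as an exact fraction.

R_A = -347/6 kN, R_B = -361/6 kN

Load 1 — uniform load w=-17 kN/m over full span:
  R_A = wL/2 = (-17)·8/2 = -68 kN
  R_B = wL/2 = (-17)·8/2 = -68 kN
Load 2 — triangular load w₀=2 kN/m (0→w₀ over full span):
  R_A = w₀L/6 = 2·8/6 = 8/3 kN
  R_B = w₀L/3 = 2·8/3 = 16/3 kN
Load 3 — point force P=10 kN at a=2 m (b=L-a=6):
  R_A = Pb/L = 10·6/8 = 15/2 kN
  R_B = Pa/L = 10·2/8 = 5/2 kN
Superposition: R_A = -347/6 kN, R_B = -361/6 kN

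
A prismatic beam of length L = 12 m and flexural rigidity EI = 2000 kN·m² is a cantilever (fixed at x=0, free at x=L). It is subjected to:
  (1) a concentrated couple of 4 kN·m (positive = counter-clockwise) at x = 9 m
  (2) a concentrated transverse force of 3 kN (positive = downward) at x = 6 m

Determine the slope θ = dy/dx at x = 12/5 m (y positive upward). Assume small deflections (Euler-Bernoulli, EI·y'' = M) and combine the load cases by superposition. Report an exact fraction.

Load 1 — applied couple M₀=4 kN·m at a=9 m (b=L-a=3):
  θ_1 = M₀x/EI  [x≤a] = 4·(12/5)/2000 = 3/625 rad
Load 2 — point force P=3 kN at a=6 m (b=L-a=6):
  θ_2 = -Px(2a-x)/(2EI)  [x≤a] = -3·(12/5)·(2·6-(12/5))/(2·2000) = -54/3125 rad
Superposition: θ = Σ θ_i = -39/3125 rad ≈ -0.012480 rad

θ(12/5) = -39/3125 rad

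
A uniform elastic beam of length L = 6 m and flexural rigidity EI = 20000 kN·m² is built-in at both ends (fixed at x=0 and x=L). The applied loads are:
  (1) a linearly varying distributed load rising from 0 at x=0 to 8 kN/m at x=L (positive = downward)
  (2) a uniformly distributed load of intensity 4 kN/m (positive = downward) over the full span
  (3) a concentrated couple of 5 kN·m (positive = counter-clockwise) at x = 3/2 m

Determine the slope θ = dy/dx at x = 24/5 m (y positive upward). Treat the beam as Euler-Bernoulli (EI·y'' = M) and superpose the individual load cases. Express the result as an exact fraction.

θ(24/5) = 4089/6250000 rad

Load 1 — triangular load w₀=8 kN/m (0→w₀ over full span):
  θ_1 = -w₀(2x(L-x)(L-2x)(x+2L)+x²(L-x)²)/(120LEI) = -8·(2·(24/5)·(6-(24/5))·(6-2·(24/5))·((24/5)+2·6)+(24/5)²·(6-(24/5))²)/(120·6·20000) = 144/390625 rad
Load 2 — uniform load w=4 kN/m over full span:
  θ_2 = -wx(L-x)(L-2x)/(12EI) = -4·(24/5)·(6-(24/5))·(6-2·(24/5))/(12·20000) = 27/78125 rad
Load 3 — applied couple M₀=5 kN·m at a=3/2 m (b=L-a=9/2):
  θ_3 = (R_Ax²/2 - M_Ax - M₀(x-a))/EI  [x>a] with R_A=15/16, M_A=-15/16 = ((15/16)·(24/5)²/2 - (-15/16)·(24/5) - 5·((24/5)-(3/2)))/20000 = -3/50000 rad
Superposition: θ = Σ θ_i = 4089/6250000 rad ≈ 0.000654 rad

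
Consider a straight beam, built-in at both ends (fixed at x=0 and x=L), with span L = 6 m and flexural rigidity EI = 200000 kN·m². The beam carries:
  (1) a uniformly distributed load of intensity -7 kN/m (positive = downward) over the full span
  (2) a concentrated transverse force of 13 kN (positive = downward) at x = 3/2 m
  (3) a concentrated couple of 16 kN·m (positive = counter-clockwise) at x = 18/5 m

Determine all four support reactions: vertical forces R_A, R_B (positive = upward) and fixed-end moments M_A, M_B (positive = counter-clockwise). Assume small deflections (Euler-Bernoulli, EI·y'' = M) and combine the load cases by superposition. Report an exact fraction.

Load 1 — uniform load w=-7 kN/m over full span:
  R_A = wL/2 = (-7)·6/2 = -21 kN
  M_A = wL²/12 = (-7)·6²/12 = -21 kN·m
  R_B = wL/2 = (-7)·6/2 = -21 kN
  M_B = -wL²/12 = -(-7)·6²/12 = 21 kN·m
Load 2 — point force P=13 kN at a=3/2 m (b=L-a=9/2):
  R_A = Pb²(3a+b)/L³ = 13·(9/2)²·(3·(3/2)+(9/2))/6³ = 351/32 kN
  M_A = Pab²/L² = 13·(3/2)·(9/2)²/6² = 351/32 kN·m
  R_B = Pa²(a+3b)/L³ = 13·(3/2)²·((3/2)+3·(9/2))/6³ = 65/32 kN
  M_B = -Pa²b/L² = -13·(3/2)²·(9/2)/6² = -117/32 kN·m
Load 3 — applied couple M₀=16 kN·m at a=18/5 m (b=L-a=12/5):
  R_A = 6M₀ab/L³ = 6·16·(18/5)·(12/5)/6³ = 96/25 kN
  M_A = M₀b(2a-b)/L² = 16·(12/5)·(2·(18/5)-(12/5))/6² = 128/25 kN·m
  R_B = -6M₀ab/L³ = -6·16·(18/5)·(12/5)/6³ = -96/25 kN
  M_B = M₀a(2b-a)/L² = 16·(18/5)·(2·(12/5)-(18/5))/6² = 48/25 kN·m
Superposition: R_A = -4953/800 kN, M_A = -3929/800 kN·m, R_B = -18247/800 kN, M_B = 15411/800 kN·m

R_A = -4953/800 kN, M_A = -3929/800 kN·m, R_B = -18247/800 kN, M_B = 15411/800 kN·m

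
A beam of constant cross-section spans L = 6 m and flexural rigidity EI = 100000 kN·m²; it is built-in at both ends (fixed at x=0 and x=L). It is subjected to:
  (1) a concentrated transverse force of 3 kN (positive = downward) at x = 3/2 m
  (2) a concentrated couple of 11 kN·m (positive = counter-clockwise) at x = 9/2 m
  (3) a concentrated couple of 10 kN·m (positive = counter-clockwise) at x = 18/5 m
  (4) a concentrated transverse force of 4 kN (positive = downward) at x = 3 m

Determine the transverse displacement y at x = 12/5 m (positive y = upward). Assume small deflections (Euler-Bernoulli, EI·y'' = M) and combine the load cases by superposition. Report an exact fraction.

Load 1 — point force P=3 kN at a=3/2 m (b=L-a=9/2):
  y_1 = -Pa²(L-x)²(3bL-(3b+a)(L-x))/(6L³EI)  [x>a] = -3·(3/2)²·(6-(12/5))²·(3·(9/2)·6-(3·(9/2)+(3/2))·(6-(12/5)))/(6·6³·100000) = -729/40000000 m
Load 2 — applied couple M₀=11 kN·m at a=9/2 m (b=L-a=3/2):
  y_2 = (R_Ax³/6 - M_Ax²/2)/EI  [x≤a] with R_A=33/16, M_A=55/16 = ((33/16)·(12/5)³/6 - (55/16)·(12/5)²/2)/100000 = -1287/25000000 m
Load 3 — applied couple M₀=10 kN·m at a=18/5 m (b=L-a=12/5):
  y_3 = (R_Ax³/6 - M_Ax²/2)/EI  [x≤a] with R_A=12/5, M_A=16/5 = ((12/5)·(12/5)³/6 - (16/5)·(12/5)²/2)/100000 = -72/1953125 m
Load 4 — point force P=4 kN at a=3 m (b=L-a=3):
  y_4 = -Pb²x²(3aL-(3a+b)x)/(6L³EI)  [x≤a] = -4·3²·(12/5)²·(3·3·6-(3·3+3)·(12/5))/(6·6³·100000) = -63/1562500 m
Superposition: y = Σ y_i = -146889/1000000000 m ≈ -0.000147 m

y(12/5) = -146889/1000000000 m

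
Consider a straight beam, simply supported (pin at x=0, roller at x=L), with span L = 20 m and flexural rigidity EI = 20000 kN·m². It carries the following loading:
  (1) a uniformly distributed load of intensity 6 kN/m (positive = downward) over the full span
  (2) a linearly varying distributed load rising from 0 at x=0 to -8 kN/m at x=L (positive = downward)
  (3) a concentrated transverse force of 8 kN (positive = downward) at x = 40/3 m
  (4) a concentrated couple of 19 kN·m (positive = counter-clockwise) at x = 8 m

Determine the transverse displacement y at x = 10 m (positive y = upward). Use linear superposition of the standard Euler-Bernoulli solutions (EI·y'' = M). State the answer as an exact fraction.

y(10) = -415649/1620000 m

Load 1 — uniform load w=6 kN/m over full span:
  y_1 = -wx(L³-2Lx²+x³)/(24EI) = -6·10·(20³-2·20·10²+10³)/(24·20000) = -5/8 m
Load 2 — triangular load w₀=-8 kN/m (0→w₀ over full span):
  y_2 = -w₀x(7L⁴-10L²x²+3x⁴)/(360LEI) = -(-8)·10·(7·20⁴-10·20²·10²+3·10⁴)/(360·20·20000) = 5/12 m
Load 3 — point force P=8 kN at a=40/3 m (b=L-a=20/3):
  y_3 = -Pbx(L²-b²-x²)/(6LEI)  [x≤a] = -8·(20/3)·10·(20²-(20/3)²-10²)/(6·20·20000) = -23/405 m
Load 4 — applied couple M₀=19 kN·m at a=8 m (b=L-a=12):
  y_4 = (M₀x³/(6L)-M₀(x-a)²/2+C₁x)/EI  [x>a] with C₁=M₀(3b²-L²)/(6L)=76/15 = (19·10³/(6·20)-19·(10-8)²/2+(76/15)·10)/20000 = 171/20000 m
Superposition: y = Σ y_i = -415649/1620000 m ≈ -0.256573 m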